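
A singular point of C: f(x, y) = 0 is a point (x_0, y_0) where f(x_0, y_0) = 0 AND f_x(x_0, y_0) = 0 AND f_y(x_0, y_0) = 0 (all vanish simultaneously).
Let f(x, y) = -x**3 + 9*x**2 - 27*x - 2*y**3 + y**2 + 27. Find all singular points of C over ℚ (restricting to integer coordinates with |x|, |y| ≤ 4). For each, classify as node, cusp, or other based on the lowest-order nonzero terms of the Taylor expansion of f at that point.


Singular points: {(3, 0)}; classification: cusp.

Compute partial derivatives:
  f_x = -3*x**2 + 18*x - 27.
  f_y = -6*y**2 + 2*y.
Scan x_0 ∈ {−4, ..., 4}. For each x_0, f_y(x_0, y) is a polynomial in y; find its integer roots y ∈ {−4, ..., 4}, then test f_x and f at those candidates.
  x = -4: f_y(-4, y) = -6*y**2 + 2*y; vanishes at y ∈ {0}. (-4, 0): f_x = -147 ≠ 0.
  x = -3: f_y(-3, y) = -6*y**2 + 2*y; vanishes at y ∈ {0}. (-3, 0): f_x = -108 ≠ 0.
  x = -2: f_y(-2, y) = -6*y**2 + 2*y; vanishes at y ∈ {0}. (-2, 0): f_x = -75 ≠ 0.
  x = -1: f_y(-1, y) = -6*y**2 + 2*y; vanishes at y ∈ {0}. (-1, 0): f_x = -48 ≠ 0.
  x = 0: f_y(0, y) = -6*y**2 + 2*y; vanishes at y ∈ {0}. (0, 0): f_x = -27 ≠ 0.
  x = 1: f_y(1, y) = -6*y**2 + 2*y; vanishes at y ∈ {0}. (1, 0): f_x = -12 ≠ 0.
  x = 2: f_y(2, y) = -6*y**2 + 2*y; vanishes at y ∈ {0}. (2, 0): f_x = -3 ≠ 0.
  x = 3: f_y(3, y) = -6*y**2 + 2*y; vanishes at y ∈ {0}. (3, 0): f_x = 0, f = 0 — SINGULAR.
  x = 4: f_y(4, y) = -6*y**2 + 2*y; vanishes at y ∈ {0}. (4, 0): f_x = -3 ≠ 0.
Only singular point on the grid: (3, 0).
Classify: substitute x = 3 + u, y = 0 + v and expand: f = -u**3 - 2*v**3 + v**2.
No constant or linear terms (consistent with a singular point). Quadratic part: v**2. Cubic part: -u**3 - 2*v**3.
The quadratic part v**2 is a perfect square, so there is a single (double) tangent line v = 0, i.e. y = 0. Restricting the cubic part to that line (v = 0) leaves -u**3 ≠ 0, so f is not divisible by v and the branch is v² ≈ u**3 to lowest order — this is a cusp.
Classification: cusp.


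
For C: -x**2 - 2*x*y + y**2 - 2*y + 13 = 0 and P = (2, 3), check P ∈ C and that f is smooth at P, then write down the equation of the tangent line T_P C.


Tangent line at P: 20 - 10*x = 0.

Step 1: f(2, 3) = 0, so P lies on C.
Step 2: partial derivatives
  f_x(x, y) = -2*x - 2*y, f_y(x, y) = -2*x + 2*y - 2.
  f_x(P) = -10, f_y(P) = 0 (gradient nonzero, so P is smooth).
Step 3: tangent line at P: -10·(x − 2) + 0·(y − 3) = 0.
Expanding: 20 - 10*x = 0.


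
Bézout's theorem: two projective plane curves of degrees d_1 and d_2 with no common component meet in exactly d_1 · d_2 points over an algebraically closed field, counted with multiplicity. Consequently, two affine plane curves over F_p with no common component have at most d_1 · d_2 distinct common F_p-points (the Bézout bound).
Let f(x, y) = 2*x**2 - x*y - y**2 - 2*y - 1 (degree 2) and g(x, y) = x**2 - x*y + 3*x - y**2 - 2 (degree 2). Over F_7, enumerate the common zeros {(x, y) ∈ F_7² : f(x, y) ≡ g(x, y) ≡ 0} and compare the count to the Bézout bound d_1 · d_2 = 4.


Common zeros: {(2, 3)}; count = 1; Bézout bound = 4.

deg(f) = 2, deg(g) = 2, so Bézout bound = 4.
Scan x ∈ F_7. For each x, list the y ∈ F_7 with f(x, y) ≡ 0 and those with g(x, y) ≡ 0 (mod 7); the common zeros in that column are the intersection.
  x = 0: f ≡ 0 at y ∈ {6}; g ≡ 0 at y ∈ ∅; common: ∅.
  x = 1: f ≡ 0 at y ∈ ∅; g ≡ 0 at y ∈ {1, 5}; common: ∅.
  x = 2: f ≡ 0 at y ∈ {0, 3}; g ≡ 0 at y ∈ {2, 3}; common: {3}.
  x = 3: f ≡ 0 at y ∈ {3, 6}; g ≡ 0 at y ∈ ∅; common: ∅.
  x = 4: f ≡ 0 at y ∈ ∅; g ≡ 0 at y ∈ {1, 2}; common: ∅.
  x = 5: f ≡ 0 at y ∈ {0}; g ≡ 0 at y ∈ {3, 6}; common: ∅.
  x = 6: f ≡ 0 at y ∈ ∅; g ≡ 0 at y ∈ ∅; common: ∅.
Collecting: common zeros = {(2, 3)}, so the count is 1.
Comparison with the Bézout bound: 1 ≤ 4 = deg(f)·deg(g), as expected for curves with no common component (the affine F_7-count falls short of the bound because intersections may lie at infinity, over extension fields, or carry multiplicity).


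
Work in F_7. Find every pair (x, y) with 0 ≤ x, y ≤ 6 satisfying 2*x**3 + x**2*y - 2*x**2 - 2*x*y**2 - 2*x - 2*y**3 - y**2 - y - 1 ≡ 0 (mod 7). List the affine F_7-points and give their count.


Affine F_7-points: {(1, 3), (2, 5), (3, 1), (4, 1), (5, 0), (6, 6)}; count = 6.

For each of the 49 pairs (x, y) ∈ F_7², evaluate f(x, y) mod 7. Record the zeros.
  x = 0: [0↦6, 1↦2, 2↦5, 3↦3, 4↦5, 5↦6, 6↦1]  zeros at y ∈ ∅
  x = 1: [0↦4, 1↦6, 2↦4, 3↦0, 4↦3, 5↦1, 6↦3]  zeros at y ∈ {3}
  x = 2: [0↦3, 1↦6, 2↦1, 3↦4, 4↦3, 5↦0, 6↦4]  zeros at y ∈ {5}
  x = 3: [0↦1, 1↦0, 2↦1, 3↦6, 4↦3, 5↦1, 6↦2]  zeros at y ∈ {1}
  x = 4: [0↦3, 1↦0, 2↦2, 3↦4, 4↦1, 5↦2, 6↦2]  zeros at y ∈ {1}
  x = 5: [0↦0, 1↦4, 2↦2, 3↦3, 4↦2, 5↦1, 6↦2]  zeros at y ∈ {0}
  x = 6: [0↦4, 1↦3, 2↦6, 3↦1, 4↦4, 5↦3, 6↦0]  zeros at y ∈ {6}
Collecting zeros: affine points = {(1, 3), (2, 5), (3, 1), (4, 1), (5, 0), (6, 6)}.
Total count |C(F_7)_aff| = 6.


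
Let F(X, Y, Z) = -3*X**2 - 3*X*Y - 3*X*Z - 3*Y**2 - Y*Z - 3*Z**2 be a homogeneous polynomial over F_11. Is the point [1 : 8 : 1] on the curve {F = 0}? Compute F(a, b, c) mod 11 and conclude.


F(1,8,1) ≡ 9 (mod 11); P is NOT on the curve.

Evaluate F(1, 8, 1) term-by-term (mod 11).
  -3*X**2 ↦ -3·1·1·1 = -3
  -3*X*Y ↦ -3·1·8·1 = -24
  -3*X*Z ↦ -3·1·1·1 = -3
  -3*Y**2 ↦ -3·1·64·1 = -192
  -Y*Z ↦ -1·1·8·1 = -8
  -3*Z**2 ↦ -3·1·1·1 = -3
Sum: F(1, 8, 1) = (-3) + (-24) + (-3) + (-192) + (-8) + (-3) = -233.
Reducing mod 11: -233 ≡ 9 (mod 11).
Since F(a, b, c) ≡ 9 ≠ 0 (mod 11), P does NOT lie on the curve.


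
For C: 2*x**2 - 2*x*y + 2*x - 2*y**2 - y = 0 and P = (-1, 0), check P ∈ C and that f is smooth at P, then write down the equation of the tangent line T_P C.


Tangent line at P: -2*x + y - 2 = 0.

Step 1: f(-1, 0) = 0, so P lies on C.
Step 2: partial derivatives
  f_x(x, y) = 4*x - 2*y + 2, f_y(x, y) = -2*x - 4*y - 1.
  f_x(P) = -2, f_y(P) = 1 (gradient nonzero, so P is smooth).
Step 3: tangent line at P: -2·(x − -1) + 1·(y − 0) = 0.
Expanding: -2*x + y - 2 = 0.


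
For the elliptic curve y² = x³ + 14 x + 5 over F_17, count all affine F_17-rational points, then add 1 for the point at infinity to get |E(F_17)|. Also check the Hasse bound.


Affine points = {(5, 8), (5, 9), (6, 4), (6, 13), (7, 2), (7, 15), (8, 0), (13, 2), (13, 15), (14, 2), (14, 15)}; affine count = 11; |E(F_17)| = 12.

Discriminant check: Δ ∝ 4a³ + 27b² = 4·14³ + 27·5² = 4·2744 + 27·25 ≡ 6 (mod 17). Nonzero ⇒ E is nonsingular.
For each x ∈ F_17, compute rhs = x³ + 14·x + 5 mod 17, then count y ∈ F_17 with y² ≡ rhs.
  x = 0: rhs = 5, matching y values: none (0 points).
  x = 1: rhs = 3, matching y values: none (0 points).
  x = 2: rhs = 7, matching y values: none (0 points).
  x = 3: rhs = 6, matching y values: none (0 points).
  x = 4: rhs = 6, matching y values: none (0 points).
  x = 5: rhs = 13, matching y values: 8, 9 (2 points).
  x = 6: rhs = 16, matching y values: 4, 13 (2 points).
  x = 7: rhs = 4, matching y values: 2, 15 (2 points).
  x = 8: rhs = 0, matching y values: 0 (1 points).
  x = 9: rhs = 10, matching y values: none (0 points).
  x = 10: rhs = 6, matching y values: none (0 points).
  x = 11: rhs = 11, matching y values: none (0 points).
  x = 12: rhs = 14, matching y values: none (0 points).
  x = 13: rhs = 4, matching y values: 2, 15 (2 points).
  x = 14: rhs = 4, matching y values: 2, 15 (2 points).
  x = 15: rhs = 3, matching y values: none (0 points).
  x = 16: rhs = 7, matching y values: none (0 points).
Total affine count: 11.
Full point count |E(F_17)| = 11 + 1 = 12.
Hasse bound: |12 − (17+1)| = |-6| = 6 ≤ 2√17 ≈ 8.2462 ✓.


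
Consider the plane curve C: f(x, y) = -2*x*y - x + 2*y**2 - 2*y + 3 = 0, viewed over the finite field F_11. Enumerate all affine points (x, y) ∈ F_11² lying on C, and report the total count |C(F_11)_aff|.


Affine F_11-points: {(1, 1), (3, 0), (3, 4), (4, 6), (4, 10), (6, 9), (8, 2), (8, 7), (10, 3), (10, 8)}; count = 10.

For each of the 121 pairs (x, y) ∈ F_11², evaluate f(x, y) mod 11. Record the zeros.
  x = 0: [0↦3, 1↦3, 2↦7, 3↦4, 4↦5, 5↦10, 6↦8, 7↦10, 8↦5, 9↦4, 10↦7]  zeros at y ∈ ∅
  x = 1: [0↦2, 1↦0, 2↦2, 3↦8, 4↦7, 5↦10, 6↦6, 7↦6, 8↦10, 9↦7, 10↦8]  zeros at y ∈ {1}
  x = 2: [0↦1, 1↦8, 2↦8, 3↦1, 4↦9, 5↦10, 6↦4, 7↦2, 8↦4, 9↦10, 10↦9]  zeros at y ∈ ∅
  x = 3: [0↦0, 1↦5, 2↦3, 3↦5, 4↦0, 5↦10, 6↦2, 7↦9, 8↦9, 9↦2, 10↦10]  zeros at y ∈ {0, 4}
  x = 4: [0↦10, 1↦2, 2↦9, 3↦9, 4↦2, 5↦10, 6↦0, 7↦5, 8↦3, 9↦5, 10↦0]  zeros at y ∈ {6, 10}
  x = 5: [0↦9, 1↦10, 2↦4, 3↦2, 4↦4, 5↦10, 6↦9, 7↦1, 8↦8, 9↦8, 10↦1]  zeros at y ∈ ∅
  x = 6: [0↦8, 1↦7, 2↦10, 3↦6, 4↦6, 5↦10, 6↦7, 7↦8, 8↦2, 9↦0, 10↦2]  zeros at y ∈ {9}
  x = 7: [0↦7, 1↦4, 2↦5, 3↦10, 4↦8, 5↦10, 6↦5, 7↦4, 8↦7, 9↦3, 10↦3]  zeros at y ∈ ∅
  x = 8: [0↦6, 1↦1, 2↦0, 3↦3, 4↦10, 5↦10, 6↦3, 7↦0, 8↦1, 9↦6, 10↦4]  zeros at y ∈ {2, 7}
  x = 9: [0↦5, 1↦9, 2↦6, 3↦7, 4↦1, 5↦10, 6↦1, 7↦7, 8↦6, 9↦9, 10↦5]  zeros at y ∈ ∅
  x = 10: [0↦4, 1↦6, 2↦1, 3↦0, 4↦3, 5↦10, 6↦10, 7↦3, 8↦0, 9↦1, 10↦6]  zeros at y ∈ {3, 8}
Collecting zeros: affine points = {(1, 1), (3, 0), (3, 4), (4, 6), (4, 10), (6, 9), (8, 2), (8, 7), (10, 3), (10, 8)}.
Total count |C(F_11)_aff| = 10.


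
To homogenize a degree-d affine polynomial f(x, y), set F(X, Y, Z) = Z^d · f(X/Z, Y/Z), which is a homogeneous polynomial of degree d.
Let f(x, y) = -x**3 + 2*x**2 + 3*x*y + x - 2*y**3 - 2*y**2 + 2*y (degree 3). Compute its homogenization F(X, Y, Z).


F(X, Y, Z) = -X**3 + 2*X**2*Z + 3*X*Y*Z + X*Z**2 - 2*Y**3 - 2*Y**2*Z + 2*Y*Z**2

deg(f) = 3.
Substitute x = X/Z, y = Y/Z into f, then multiply by Z^3.
  monomial -1·x^3·y^0 ↦ -1·X^3·Y^0·Z^0.
  monomial 2·x^2·y^0 ↦ 2·X^2·Y^0·Z^1.
  monomial 3·x^1·y^1 ↦ 3·X^1·Y^1·Z^1.
  monomial 1·x^1·y^0 ↦ 1·X^1·Y^0·Z^2.
  monomial -2·x^0·y^3 ↦ -2·X^0·Y^3·Z^0.
  monomial -2·x^0·y^2 ↦ -2·X^0·Y^2·Z^1.
  monomial 2·x^0·y^1 ↦ 2·X^0·Y^1·Z^2.
Collecting: F(X, Y, Z) = -X**3 + 2*X**2*Z + 3*X*Y*Z + X*Z**2 - 2*Y**3 - 2*Y**2*Z + 2*Y*Z**2.


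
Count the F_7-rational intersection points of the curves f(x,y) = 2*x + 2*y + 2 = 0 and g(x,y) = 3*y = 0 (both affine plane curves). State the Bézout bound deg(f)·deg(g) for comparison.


Common zeros: {(6, 0)}; count = 1; Bézout bound = 1.

deg(f) = 1, deg(g) = 1, so Bézout bound = 1.
Scan x ∈ F_7. For each x, list the y ∈ F_7 with f(x, y) ≡ 0 and those with g(x, y) ≡ 0 (mod 7); the common zeros in that column are the intersection.
  x = 0: f ≡ 0 at y ∈ {6}; g ≡ 0 at y ∈ {0}; common: ∅.
  x = 1: f ≡ 0 at y ∈ {5}; g ≡ 0 at y ∈ {0}; common: ∅.
  x = 2: f ≡ 0 at y ∈ {4}; g ≡ 0 at y ∈ {0}; common: ∅.
  x = 3: f ≡ 0 at y ∈ {3}; g ≡ 0 at y ∈ {0}; common: ∅.
  x = 4: f ≡ 0 at y ∈ {2}; g ≡ 0 at y ∈ {0}; common: ∅.
  x = 5: f ≡ 0 at y ∈ {1}; g ≡ 0 at y ∈ {0}; common: ∅.
  x = 6: f ≡ 0 at y ∈ {0}; g ≡ 0 at y ∈ {0}; common: {0}.
Collecting: common zeros = {(6, 0)}, so the count is 1.
Comparison with the Bézout bound: 1 ≤ 1 = deg(f)·deg(g), as expected for curves with no common component (the bound is attained).


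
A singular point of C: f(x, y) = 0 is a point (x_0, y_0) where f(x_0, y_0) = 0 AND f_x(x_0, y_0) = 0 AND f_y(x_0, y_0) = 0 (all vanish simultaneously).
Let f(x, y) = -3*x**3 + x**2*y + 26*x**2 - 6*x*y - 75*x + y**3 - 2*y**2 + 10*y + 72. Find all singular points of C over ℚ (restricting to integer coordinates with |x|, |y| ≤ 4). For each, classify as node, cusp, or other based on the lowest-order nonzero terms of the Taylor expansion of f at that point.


Singular points: {(3, 1)}; classification: cusp.

Compute partial derivatives:
  f_x = -9*x**2 + 2*x*y + 52*x - 6*y - 75.
  f_y = x**2 - 6*x + 3*y**2 - 4*y + 10.
Scan x_0 ∈ {−4, ..., 4}. For each x_0, f_y(x_0, y) is a polynomial in y; find its integer roots y ∈ {−4, ..., 4}, then test f_x and f at those candidates.
  x = -4: f_y(-4, y) = 3*y**2 - 4*y + 50; no integer root y with |y| ≤ 4.
  x = -3: f_y(-3, y) = 3*y**2 - 4*y + 37; no integer root y with |y| ≤ 4.
  x = -2: f_y(-2, y) = 3*y**2 - 4*y + 26; no integer root y with |y| ≤ 4.
  x = -1: f_y(-1, y) = 3*y**2 - 4*y + 17; no integer root y with |y| ≤ 4.
  x = 0: f_y(0, y) = 3*y**2 - 4*y + 10; no integer root y with |y| ≤ 4.
  x = 1: f_y(1, y) = 3*y**2 - 4*y + 5; no integer root y with |y| ≤ 4.
  x = 2: f_y(2, y) = 3*y**2 - 4*y + 2; no integer root y with |y| ≤ 4.
  x = 3: f_y(3, y) = 3*y**2 - 4*y + 1; vanishes at y ∈ {1}. (3, 1): f_x = 0, f = 0 — SINGULAR.
  x = 4: f_y(4, y) = 3*y**2 - 4*y + 2; no integer root y with |y| ≤ 4.
Only singular point on the grid: (3, 1).
Classify: substitute x = 3 + u, y = 1 + v and expand: f = -3*u**3 + u**2*v + v**3 + v**2.
No constant or linear terms (consistent with a singular point). Quadratic part: v**2. Cubic part: -3*u**3 + u**2*v + v**3.
The quadratic part v**2 is a perfect square, so there is a single (double) tangent line v = 0, i.e. y = 1. Restricting the cubic part to that line (v = 0) leaves -3*u**3 ≠ 0, so f is not divisible by v and the branch is v² ≈ 3*u**3 to lowest order — this is a cusp.
Classification: cusp.


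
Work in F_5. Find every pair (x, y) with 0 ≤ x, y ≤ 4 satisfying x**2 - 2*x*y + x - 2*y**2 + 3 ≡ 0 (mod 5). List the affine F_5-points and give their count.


Affine F_5-points: {(0, 2), (0, 3), (1, 0), (1, 4), (3, 0), (3, 2)}; count = 6.

For each of the 25 pairs (x, y) ∈ F_5², evaluate f(x, y) mod 5. Record the zeros.
  x = 0: [0↦3, 1↦1, 2↦0, 3↦0, 4↦1]  zeros at y ∈ {2, 3}
  x = 1: [0↦0, 1↦1, 2↦3, 3↦1, 4↦0]  zeros at y ∈ {0, 4}
  x = 2: [0↦4, 1↦3, 2↦3, 3↦4, 4↦1]  zeros at y ∈ ∅
  x = 3: [0↦0, 1↦2, 2↦0, 3↦4, 4↦4]  zeros at y ∈ {0, 2}
  x = 4: [0↦3, 1↦3, 2↦4, 3↦1, 4↦4]  zeros at y ∈ ∅
Collecting zeros: affine points = {(0, 2), (0, 3), (1, 0), (1, 4), (3, 0), (3, 2)}.
Total count |C(F_5)_aff| = 6.


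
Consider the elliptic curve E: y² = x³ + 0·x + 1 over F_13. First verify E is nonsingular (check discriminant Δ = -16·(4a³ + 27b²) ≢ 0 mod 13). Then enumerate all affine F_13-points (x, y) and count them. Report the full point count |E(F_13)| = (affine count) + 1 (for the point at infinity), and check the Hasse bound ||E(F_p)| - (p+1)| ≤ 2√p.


Affine points = {(0, 1), (0, 12), (2, 3), (2, 10), (4, 0), (5, 3), (5, 10), (6, 3), (6, 10), (10, 0), (12, 0)}; affine count = 11; |E(F_13)| = 12.

Discriminant check: Δ ∝ 4a³ + 27b² = 4·0³ + 27·1² = 4·0 + 27·1 ≡ 1 (mod 13). Nonzero ⇒ E is nonsingular.
For each x ∈ F_13, compute rhs = x³ + 0·x + 1 mod 13, then count y ∈ F_13 with y² ≡ rhs.
  x = 0: rhs = 1, matching y values: 1, 12 (2 points).
  x = 1: rhs = 2, matching y values: none (0 points).
  x = 2: rhs = 9, matching y values: 3, 10 (2 points).
  x = 3: rhs = 2, matching y values: none (0 points).
  x = 4: rhs = 0, matching y values: 0 (1 points).
  x = 5: rhs = 9, matching y values: 3, 10 (2 points).
  x = 6: rhs = 9, matching y values: 3, 10 (2 points).
  x = 7: rhs = 6, matching y values: none (0 points).
  x = 8: rhs = 6, matching y values: none (0 points).
  x = 9: rhs = 2, matching y values: none (0 points).
  x = 10: rhs = 0, matching y values: 0 (1 points).
  x = 11: rhs = 6, matching y values: none (0 points).
  x = 12: rhs = 0, matching y values: 0 (1 points).
Total affine count: 11.
Full point count |E(F_13)| = 11 + 1 = 12.
Hasse bound: |12 − (13+1)| = |-2| = 2 ≤ 2√13 ≈ 7.2111 ✓.


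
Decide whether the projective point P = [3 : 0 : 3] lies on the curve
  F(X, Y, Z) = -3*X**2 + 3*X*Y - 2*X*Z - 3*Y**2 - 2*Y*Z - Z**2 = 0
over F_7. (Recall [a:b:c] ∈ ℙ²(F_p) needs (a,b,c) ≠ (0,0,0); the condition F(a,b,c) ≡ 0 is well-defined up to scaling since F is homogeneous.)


F(3,0,3) ≡ 2 (mod 7); P is NOT on the curve.

Evaluate F(3, 0, 3) term-by-term (mod 7).
  -3*X**2 ↦ -3·9·1·1 = -27
  3*X*Y ↦ 3·3·0·1 = 0
  -2*X*Z ↦ -2·3·1·3 = -18
  -3*Y**2 ↦ -3·1·0·1 = 0
  -2*Y*Z ↦ -2·1·0·3 = 0
  -Z**2 ↦ -1·1·1·9 = -9
Sum: F(3, 0, 3) = (-27) + (0) + (-18) + (0) + (0) + (-9) = -54.
Reducing mod 7: -54 ≡ 2 (mod 7).
Since F(a, b, c) ≡ 2 ≠ 0 (mod 7), P does NOT lie on the curve.


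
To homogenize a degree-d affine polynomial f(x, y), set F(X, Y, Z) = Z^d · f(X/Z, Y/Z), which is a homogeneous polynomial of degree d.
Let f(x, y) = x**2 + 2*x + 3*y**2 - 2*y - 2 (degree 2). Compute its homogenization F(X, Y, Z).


F(X, Y, Z) = X**2 + 2*X*Z + 3*Y**2 - 2*Y*Z - 2*Z**2

deg(f) = 2.
Substitute x = X/Z, y = Y/Z into f, then multiply by Z^2.
  monomial 1·x^2·y^0 ↦ 1·X^2·Y^0·Z^0.
  monomial 2·x^1·y^0 ↦ 2·X^1·Y^0·Z^1.
  monomial 3·x^0·y^2 ↦ 3·X^0·Y^2·Z^0.
  monomial -2·x^0·y^1 ↦ -2·X^0·Y^1·Z^1.
  monomial -2·x^0·y^0 ↦ -2·X^0·Y^0·Z^2.
Collecting: F(X, Y, Z) = X**2 + 2*X*Z + 3*Y**2 - 2*Y*Z - 2*Z**2.


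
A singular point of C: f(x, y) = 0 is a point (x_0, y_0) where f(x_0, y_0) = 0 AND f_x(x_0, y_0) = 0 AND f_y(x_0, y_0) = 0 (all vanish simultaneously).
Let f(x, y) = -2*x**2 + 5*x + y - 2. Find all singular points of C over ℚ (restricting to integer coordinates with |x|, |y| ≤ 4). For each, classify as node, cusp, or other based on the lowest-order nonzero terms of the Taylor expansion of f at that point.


No singular points in the scanned grid; C is smooth there.

Compute partial derivatives:
  f_x = 5 - 4*x.
  f_y = 1.
f_y = 1 is a nonzero constant, so f_y never vanishes: no point (x, y) can satisfy f = f_x = f_y = 0. In particular no (x, y) ∈ {−4, ..., 4}² is singular; the curve is smooth.


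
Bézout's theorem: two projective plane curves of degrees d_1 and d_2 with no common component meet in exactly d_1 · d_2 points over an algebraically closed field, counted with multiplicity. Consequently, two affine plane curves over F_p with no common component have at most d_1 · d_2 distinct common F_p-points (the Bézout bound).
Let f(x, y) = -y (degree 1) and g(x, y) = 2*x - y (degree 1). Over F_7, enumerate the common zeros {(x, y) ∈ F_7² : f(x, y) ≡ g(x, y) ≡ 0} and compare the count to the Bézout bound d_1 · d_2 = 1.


Common zeros: {(0, 0)}; count = 1; Bézout bound = 1.

deg(f) = 1, deg(g) = 1, so Bézout bound = 1.
Scan x ∈ F_7. For each x, list the y ∈ F_7 with f(x, y) ≡ 0 and those with g(x, y) ≡ 0 (mod 7); the common zeros in that column are the intersection.
  x = 0: f ≡ 0 at y ∈ {0}; g ≡ 0 at y ∈ {0}; common: {0}.
  x = 1: f ≡ 0 at y ∈ {0}; g ≡ 0 at y ∈ {2}; common: ∅.
  x = 2: f ≡ 0 at y ∈ {0}; g ≡ 0 at y ∈ {4}; common: ∅.
  x = 3: f ≡ 0 at y ∈ {0}; g ≡ 0 at y ∈ {6}; common: ∅.
  x = 4: f ≡ 0 at y ∈ {0}; g ≡ 0 at y ∈ {1}; common: ∅.
  x = 5: f ≡ 0 at y ∈ {0}; g ≡ 0 at y ∈ {3}; common: ∅.
  x = 6: f ≡ 0 at y ∈ {0}; g ≡ 0 at y ∈ {5}; common: ∅.
Collecting: common zeros = {(0, 0)}, so the count is 1.
Comparison with the Bézout bound: 1 ≤ 1 = deg(f)·deg(g), as expected for curves with no common component (the bound is attained).


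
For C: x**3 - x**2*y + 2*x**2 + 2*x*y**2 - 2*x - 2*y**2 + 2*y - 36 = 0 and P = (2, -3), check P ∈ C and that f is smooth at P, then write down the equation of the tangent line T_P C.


Tangent line at P: 48*x - 14*y - 138 = 0.

Step 1: f(2, -3) = 0, so P lies on C.
Step 2: partial derivatives
  f_x(x, y) = 3*x**2 - 2*x*y + 4*x + 2*y**2 - 2, f_y(x, y) = -x**2 + 4*x*y - 4*y + 2.
  f_x(P) = 48, f_y(P) = -14 (gradient nonzero, so P is smooth).
Step 3: tangent line at P: 48·(x − 2) + -14·(y − -3) = 0.
Expanding: 48*x - 14*y - 138 = 0.


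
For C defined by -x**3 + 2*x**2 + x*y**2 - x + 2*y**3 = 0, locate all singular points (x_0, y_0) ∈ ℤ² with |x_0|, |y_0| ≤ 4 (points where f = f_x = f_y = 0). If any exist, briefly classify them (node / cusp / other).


Singular points: {(1, 0)}; classification: node.

Compute partial derivatives:
  f_x = -3*x**2 + 4*x + y**2 - 1.
  f_y = 2*x*y + 6*y**2.
Scan x_0 ∈ {−4, ..., 4}. For each x_0, f_y(x_0, y) is a polynomial in y; find its integer roots y ∈ {−4, ..., 4}, then test f_x and f at those candidates.
  x = -4: f_y(-4, y) = 6*y**2 - 8*y; vanishes at y ∈ {0}. (-4, 0): f_x = -65 ≠ 0.
  x = -3: f_y(-3, y) = 6*y**2 - 6*y; vanishes at y ∈ {0, 1}. (-3, 0): f_x = -40 ≠ 0; (-3, 1): f_x = -39 ≠ 0.
  x = -2: f_y(-2, y) = 6*y**2 - 4*y; vanishes at y ∈ {0}. (-2, 0): f_x = -21 ≠ 0.
  x = -1: f_y(-1, y) = 6*y**2 - 2*y; vanishes at y ∈ {0}. (-1, 0): f_x = -8 ≠ 0.
  x = 0: f_y(0, y) = 6*y**2; vanishes at y ∈ {0}. (0, 0): f_x = -1 ≠ 0.
  x = 1: f_y(1, y) = 6*y**2 + 2*y; vanishes at y ∈ {0}. (1, 0): f_x = 0, f = 0 — SINGULAR.
  x = 2: f_y(2, y) = 6*y**2 + 4*y; vanishes at y ∈ {0}. (2, 0): f_x = -5 ≠ 0.
  x = 3: f_y(3, y) = 6*y**2 + 6*y; vanishes at y ∈ {-1, 0}. (3, -1): f_x = -15 ≠ 0; (3, 0): f_x = -16 ≠ 0.
  x = 4: f_y(4, y) = 6*y**2 + 8*y; vanishes at y ∈ {0}. (4, 0): f_x = -33 ≠ 0.
Only singular point on the grid: (1, 0).
Classify: substitute x = 1 + u, y = 0 + v and expand: f = -u**3 - u**2 + u*v**2 + 2*v**3 + v**2.
No constant or linear terms (consistent with a singular point). Quadratic part: -u**2 + v**2. Cubic part: -u**3 + u*v**2 + 2*v**3.
The quadratic part v**2 - u**2 = (v − u)(v + u) splits into two distinct linear factors, so there are two distinct tangent lines y − 0 = ±(x − 1) — this is a node (ordinary double point).
Classification: node.


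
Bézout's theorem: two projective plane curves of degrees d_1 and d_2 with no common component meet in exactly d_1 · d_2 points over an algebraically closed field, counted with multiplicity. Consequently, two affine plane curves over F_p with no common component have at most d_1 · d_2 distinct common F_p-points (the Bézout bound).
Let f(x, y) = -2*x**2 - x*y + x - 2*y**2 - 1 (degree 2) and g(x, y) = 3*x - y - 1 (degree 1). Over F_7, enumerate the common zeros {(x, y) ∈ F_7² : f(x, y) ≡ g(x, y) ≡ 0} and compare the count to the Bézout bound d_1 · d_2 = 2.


Common zeros: {(3, 1), (4, 4)}; count = 2; Bézout bound = 2.

deg(f) = 2, deg(g) = 1, so Bézout bound = 2.
Scan x ∈ F_7. For each x, list the y ∈ F_7 with f(x, y) ≡ 0 and those with g(x, y) ≡ 0 (mod 7); the common zeros in that column are the intersection.
  x = 0: f ≡ 0 at y ∈ ∅; g ≡ 0 at y ∈ {6}; common: ∅.
  x = 1: f ≡ 0 at y ∈ ∅; g ≡ 0 at y ∈ {2}; common: ∅.
  x = 2: f ≡ 0 at y ∈ {0, 6}; g ≡ 0 at y ∈ {5}; common: ∅.
  x = 3: f ≡ 0 at y ∈ {1}; g ≡ 0 at y ∈ {1}; common: {1}.
  x = 4: f ≡ 0 at y ∈ {1, 4}; g ≡ 0 at y ∈ {4}; common: {4}.
  x = 5: f ≡ 0 at y ∈ {4}; g ≡ 0 at y ∈ {0}; common: ∅.
  x = 6: f ≡ 0 at y ∈ {5, 6}; g ≡ 0 at y ∈ {3}; common: ∅.
Collecting: common zeros = {(3, 1), (4, 4)}, so the count is 2.
Comparison with the Bézout bound: 2 ≤ 2 = deg(f)·deg(g), as expected for curves with no common component (the bound is attained).


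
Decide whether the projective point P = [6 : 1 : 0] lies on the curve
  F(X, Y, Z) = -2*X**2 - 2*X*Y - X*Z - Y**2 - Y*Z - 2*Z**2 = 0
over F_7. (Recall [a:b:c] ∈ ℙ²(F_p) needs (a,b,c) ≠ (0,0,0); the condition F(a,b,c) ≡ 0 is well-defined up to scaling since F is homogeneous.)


F(6,1,0) ≡ 6 (mod 7); P is NOT on the curve.

Evaluate F(6, 1, 0) term-by-term (mod 7).
  -2*X**2 ↦ -2·36·1·1 = -72
  -2*X*Y ↦ -2·6·1·1 = -12
  -X*Z ↦ -1·6·1·0 = 0
  -Y**2 ↦ -1·1·1·1 = -1
  -Y*Z ↦ -1·1·1·0 = 0
  -2*Z**2 ↦ -2·1·1·0 = 0
Sum: F(6, 1, 0) = (-72) + (-12) + (0) + (-1) + (0) + (0) = -85.
Reducing mod 7: -85 ≡ 6 (mod 7).
Since F(a, b, c) ≡ 6 ≠ 0 (mod 7), P does NOT lie on the curve.


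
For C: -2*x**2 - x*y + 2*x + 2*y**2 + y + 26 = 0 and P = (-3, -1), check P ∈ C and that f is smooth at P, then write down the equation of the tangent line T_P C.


Tangent line at P: 15*x + 45 = 0.

Step 1: f(-3, -1) = 0, so P lies on C.
Step 2: partial derivatives
  f_x(x, y) = -4*x - y + 2, f_y(x, y) = -x + 4*y + 1.
  f_x(P) = 15, f_y(P) = 0 (gradient nonzero, so P is smooth).
Step 3: tangent line at P: 15·(x − -3) + 0·(y − -1) = 0.
Expanding: 15*x + 45 = 0.


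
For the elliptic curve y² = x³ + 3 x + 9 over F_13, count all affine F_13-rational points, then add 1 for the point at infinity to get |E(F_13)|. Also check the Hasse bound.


Affine points = {(0, 3), (0, 10), (1, 0), (2, 6), (2, 7), (6, 3), (6, 10), (7, 3), (7, 10), (8, 5), (8, 8), (10, 5), (10, 8)}; affine count = 13; |E(F_13)| = 14.

Discriminant check: Δ ∝ 4a³ + 27b² = 4·3³ + 27·9² = 4·27 + 27·81 ≡ 7 (mod 13). Nonzero ⇒ E is nonsingular.
For each x ∈ F_13, compute rhs = x³ + 3·x + 9 mod 13, then count y ∈ F_13 with y² ≡ rhs.
  x = 0: rhs = 9, matching y values: 3, 10 (2 points).
  x = 1: rhs = 0, matching y values: 0 (1 points).
  x = 2: rhs = 10, matching y values: 6, 7 (2 points).
  x = 3: rhs = 6, matching y values: none (0 points).
  x = 4: rhs = 7, matching y values: none (0 points).
  x = 5: rhs = 6, matching y values: none (0 points).
  x = 6: rhs = 9, matching y values: 3, 10 (2 points).
  x = 7: rhs = 9, matching y values: 3, 10 (2 points).
  x = 8: rhs = 12, matching y values: 5, 8 (2 points).
  x = 9: rhs = 11, matching y values: none (0 points).
  x = 10: rhs = 12, matching y values: 5, 8 (2 points).
  x = 11: rhs = 8, matching y values: none (0 points).
  x = 12: rhs = 5, matching y values: none (0 points).
Total affine count: 13.
Full point count |E(F_13)| = 13 + 1 = 14.
Hasse bound: |14 − (13+1)| = |0| = 0 ≤ 2√13 ≈ 7.2111 ✓.


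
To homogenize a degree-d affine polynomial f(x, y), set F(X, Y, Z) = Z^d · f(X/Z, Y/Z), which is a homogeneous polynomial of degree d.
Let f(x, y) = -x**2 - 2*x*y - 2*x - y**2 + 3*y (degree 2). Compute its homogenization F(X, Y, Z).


F(X, Y, Z) = -X**2 - 2*X*Y - 2*X*Z - Y**2 + 3*Y*Z

deg(f) = 2.
Substitute x = X/Z, y = Y/Z into f, then multiply by Z^2.
  monomial -1·x^2·y^0 ↦ -1·X^2·Y^0·Z^0.
  monomial -2·x^1·y^1 ↦ -2·X^1·Y^1·Z^0.
  monomial -2·x^1·y^0 ↦ -2·X^1·Y^0·Z^1.
  monomial -1·x^0·y^2 ↦ -1·X^0·Y^2·Z^0.
  monomial 3·x^0·y^1 ↦ 3·X^0·Y^1·Z^1.
Collecting: F(X, Y, Z) = -X**2 - 2*X*Y - 2*X*Z - Y**2 + 3*Y*Z.


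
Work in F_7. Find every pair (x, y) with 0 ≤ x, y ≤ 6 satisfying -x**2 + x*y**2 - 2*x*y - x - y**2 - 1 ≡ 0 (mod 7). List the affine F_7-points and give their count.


Affine F_7-points: {(1, 2), (2, 0), (2, 4), (3, 5), (4, 0), (4, 5), (5, 2), (5, 4)}; count = 8.

For each of the 49 pairs (x, y) ∈ F_7², evaluate f(x, y) mod 7. Record the zeros.
  x = 0: [0↦6, 1↦5, 2↦2, 3↦4, 4↦4, 5↦2, 6↦5]  zeros at y ∈ ∅
  x = 1: [0↦4, 1↦2, 2↦0, 3↦5, 4↦3, 5↦1, 6↦6]  zeros at y ∈ {2}
  x = 2: [0↦0, 1↦4, 2↦3, 3↦4, 4↦0, 5↦5, 6↦5]  zeros at y ∈ {0, 4}
  x = 3: [0↦1, 1↦4, 2↦4, 3↦1, 4↦2, 5↦0, 6↦2]  zeros at y ∈ {5}
  x = 4: [0↦0, 1↦2, 2↦3, 3↦3, 4↦2, 5↦0, 6↦4]  zeros at y ∈ {0, 5}
  x = 5: [0↦4, 1↦5, 2↦0, 3↦3, 4↦0, 5↦5, 6↦4]  zeros at y ∈ {2, 4}
  x = 6: [0↦6, 1↦6, 2↦2, 3↦1, 4↦3, 5↦1, 6↦2]  zeros at y ∈ ∅
Collecting zeros: affine points = {(1, 2), (2, 0), (2, 4), (3, 5), (4, 0), (4, 5), (5, 2), (5, 4)}.
Total count |C(F_7)_aff| = 8.


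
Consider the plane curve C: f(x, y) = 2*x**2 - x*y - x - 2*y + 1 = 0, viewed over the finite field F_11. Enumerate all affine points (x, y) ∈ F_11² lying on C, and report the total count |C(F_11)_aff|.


Affine F_11-points: {(0, 6), (1, 8), (2, 10), (3, 1), (4, 3), (5, 5), (6, 7), (7, 9), (8, 0), (9, 0), (9, 1), (9, 2), (9, 3), (9, 4), (9, 5), (9, 6), (9, 7), (9, 8), (9, 9), (9, 10), (10, 4)}; count = 21.

For each of the 121 pairs (x, y) ∈ F_11², evaluate f(x, y) mod 11. Record the zeros.
  x = 0: [0↦1, 1↦10, 2↦8, 3↦6, 4↦4, 5↦2, 6↦0, 7↦9, 8↦7, 9↦5, 10↦3]  zeros at y ∈ {6}
  x = 1: [0↦2, 1↦10, 2↦7, 3↦4, 4↦1, 5↦9, 6↦6, 7↦3, 8↦0, 9↦8, 10↦5]  zeros at y ∈ {8}
  x = 2: [0↦7, 1↦3, 2↦10, 3↦6, 4↦2, 5↦9, 6↦5, 7↦1, 8↦8, 9↦4, 10↦0]  zeros at y ∈ {10}
  x = 3: [0↦5, 1↦0, 2↦6, 3↦1, 4↦7, 5↦2, 6↦8, 7↦3, 8↦9, 9↦4, 10↦10]  zeros at y ∈ {1}
  x = 4: [0↦7, 1↦1, 2↦6, 3↦0, 4↦5, 5↦10, 6↦4, 7↦9, 8↦3, 9↦8, 10↦2]  zeros at y ∈ {3}
  x = 5: [0↦2, 1↦6, 2↦10, 3↦3, 4↦7, 5↦0, 6↦4, 7↦8, 8↦1, 9↦5, 10↦9]  zeros at y ∈ {5}
  x = 6: [0↦1, 1↦4, 2↦7, 3↦10, 4↦2, 5↦5, 6↦8, 7↦0, 8↦3, 9↦6, 10↦9]  zeros at y ∈ {7}
  x = 7: [0↦4, 1↦6, 2↦8, 3↦10, 4↦1, 5↦3, 6↦5, 7↦7, 8↦9, 9↦0, 10↦2]  zeros at y ∈ {9}
  x = 8: [0↦0, 1↦1, 2↦2, 3↦3, 4↦4, 5↦5, 6↦6, 7↦7, 8↦8, 9↦9, 10↦10]  zeros at y ∈ {0}
  x = 9: [0↦0, 1↦0, 2↦0, 3↦0, 4↦0, 5↦0, 6↦0, 7↦0, 8↦0, 9↦0, 10↦0]  zeros at y ∈ {0, 1, 2, 3, 4, 5, 6, 7, 8, 9, 10}
  x = 10: [0↦4, 1↦3, 2↦2, 3↦1, 4↦0, 5↦10, 6↦9, 7↦8, 8↦7, 9↦6, 10↦5]  zeros at y ∈ {4}
Collecting zeros: affine points = {(0, 6), (1, 8), (2, 10), (3, 1), (4, 3), (5, 5), (6, 7), (7, 9), (8, 0), (9, 0), (9, 1), (9, 2), (9, 3), (9, 4), (9, 5), (9, 6), (9, 7), (9, 8), (9, 9), (9, 10), (10, 4)}.
Total count |C(F_11)_aff| = 21.


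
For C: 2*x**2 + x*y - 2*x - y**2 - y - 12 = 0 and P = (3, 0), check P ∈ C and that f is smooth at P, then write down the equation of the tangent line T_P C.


Tangent line at P: 10*x + 2*y - 30 = 0.

Step 1: f(3, 0) = 0, so P lies on C.
Step 2: partial derivatives
  f_x(x, y) = 4*x + y - 2, f_y(x, y) = x - 2*y - 1.
  f_x(P) = 10, f_y(P) = 2 (gradient nonzero, so P is smooth).
Step 3: tangent line at P: 10·(x − 3) + 2·(y − 0) = 0.
Expanding: 10*x + 2*y - 30 = 0.


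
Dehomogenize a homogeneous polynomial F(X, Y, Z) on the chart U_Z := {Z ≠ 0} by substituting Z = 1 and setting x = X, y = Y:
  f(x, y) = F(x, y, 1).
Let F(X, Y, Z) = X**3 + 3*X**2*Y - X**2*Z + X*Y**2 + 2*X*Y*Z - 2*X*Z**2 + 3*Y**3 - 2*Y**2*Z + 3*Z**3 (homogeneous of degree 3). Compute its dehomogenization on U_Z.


f(x, y) = x**3 + 3*x**2*y - x**2 + x*y**2 + 2*x*y - 2*x + 3*y**3 - 2*y**2 + 3

On U_Z we set Z = 1. Each monomial c·X^i·Y^j·Z^k in F becomes c·x^i·y^j·1^k = c·x^i·y^j.
Substituting Z = 1: F(X, Y, 1) = x**3 + 3*x**2*y - x**2 + x*y**2 + 2*x*y - 2*x + 3*y**3 - 2*y**2 + 3.
Note: deg(f) ≤ deg(F) = 3; strict inequality happens when F is divisible by Z (lost terms).


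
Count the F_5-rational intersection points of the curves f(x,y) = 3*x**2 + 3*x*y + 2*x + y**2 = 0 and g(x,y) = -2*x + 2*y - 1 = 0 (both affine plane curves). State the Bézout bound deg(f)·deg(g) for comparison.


Common zeros: ∅; count = 0; Bézout bound = 2.

deg(f) = 2, deg(g) = 1, so Bézout bound = 2.
Scan x ∈ F_5. For each x, list the y ∈ F_5 with f(x, y) ≡ 0 and those with g(x, y) ≡ 0 (mod 5); the common zeros in that column are the intersection.
  x = 0: f ≡ 0 at y ∈ {0}; g ≡ 0 at y ∈ {3}; common: ∅.
  x = 1: f ≡ 0 at y ∈ {0, 2}; g ≡ 0 at y ∈ {4}; common: ∅.
  x = 2: f ≡ 0 at y ∈ ∅; g ≡ 0 at y ∈ {0}; common: ∅.
  x = 3: f ≡ 0 at y ∈ {2, 4}; g ≡ 0 at y ∈ {1}; common: ∅.
  x = 4: f ≡ 0 at y ∈ {4}; g ≡ 0 at y ∈ {2}; common: ∅.
Collecting: common zeros = ∅, so the count is 0.
Comparison with the Bézout bound: 0 ≤ 2 = deg(f)·deg(g), as expected for curves with no common component (the affine F_5-count falls short of the bound because intersections may lie at infinity, over extension fields, or carry multiplicity).


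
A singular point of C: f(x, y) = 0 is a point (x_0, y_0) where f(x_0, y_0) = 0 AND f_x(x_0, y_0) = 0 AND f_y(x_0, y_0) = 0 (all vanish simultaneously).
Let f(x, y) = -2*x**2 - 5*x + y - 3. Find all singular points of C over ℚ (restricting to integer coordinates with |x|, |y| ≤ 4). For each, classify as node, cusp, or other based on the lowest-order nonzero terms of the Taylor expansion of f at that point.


No singular points in the scanned grid; C is smooth there.

Compute partial derivatives:
  f_x = -4*x - 5.
  f_y = 1.
f_y = 1 is a nonzero constant, so f_y never vanishes: no point (x, y) can satisfy f = f_x = f_y = 0. In particular no (x, y) ∈ {−4, ..., 4}² is singular; the curve is smooth.


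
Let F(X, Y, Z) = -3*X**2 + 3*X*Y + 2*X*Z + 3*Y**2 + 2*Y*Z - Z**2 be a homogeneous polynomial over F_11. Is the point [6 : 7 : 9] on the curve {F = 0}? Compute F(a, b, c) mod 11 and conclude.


F(6,7,9) ≡ 10 (mod 11); P is NOT on the curve.

Evaluate F(6, 7, 9) term-by-term (mod 11).
  -3*X**2 ↦ -3·36·1·1 = -108
  3*X*Y ↦ 3·6·7·1 = 126
  2*X*Z ↦ 2·6·1·9 = 108
  3*Y**2 ↦ 3·1·49·1 = 147
  2*Y*Z ↦ 2·1·7·9 = 126
  -Z**2 ↦ -1·1·1·81 = -81
Sum: F(6, 7, 9) = (-108) + (126) + (108) + (147) + (126) + (-81) = 318.
Reducing mod 11: 318 ≡ 10 (mod 11).
Since F(a, b, c) ≡ 10 ≠ 0 (mod 11), P does NOT lie on the curve.


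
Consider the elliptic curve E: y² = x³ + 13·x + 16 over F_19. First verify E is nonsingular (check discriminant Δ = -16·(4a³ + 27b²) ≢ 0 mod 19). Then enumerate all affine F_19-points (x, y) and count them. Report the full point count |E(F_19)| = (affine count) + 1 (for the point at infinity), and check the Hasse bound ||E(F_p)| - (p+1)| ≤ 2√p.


Affine points = {(0, 4), (0, 15), (1, 7), (1, 12), (3, 5), (3, 14), (5, 4), (5, 15), (6, 5), (6, 14), (8, 9), (8, 10), (9, 8), (9, 11), (10, 5), (10, 14), (12, 0), (13, 8), (13, 11), (14, 4), (14, 15), (16, 8), (16, 11), (17, 1), (17, 18)}; affine count = 25; |E(F_19)| = 26.

Discriminant check: Δ ∝ 4a³ + 27b² = 4·13³ + 27·16² = 4·2197 + 27·256 ≡ 6 (mod 19). Nonzero ⇒ E is nonsingular.
For each x ∈ F_19, compute rhs = x³ + 13·x + 16 mod 19, then count y ∈ F_19 with y² ≡ rhs.
  x = 0: rhs = 16, matching y values: 4, 15 (2 points).
  x = 1: rhs = 11, matching y values: 7, 12 (2 points).
  x = 2: rhs = 12, matching y values: none (0 points).
  x = 3: rhs = 6, matching y values: 5, 14 (2 points).
  x = 4: rhs = 18, matching y values: none (0 points).
  x = 5: rhs = 16, matching y values: 4, 15 (2 points).
  x = 6: rhs = 6, matching y values: 5, 14 (2 points).
  x = 7: rhs = 13, matching y values: none (0 points).
  x = 8: rhs = 5, matching y values: 9, 10 (2 points).
  x = 9: rhs = 7, matching y values: 8, 11 (2 points).
  x = 10: rhs = 6, matching y values: 5, 14 (2 points).
  x = 11: rhs = 8, matching y values: none (0 points).
  x = 12: rhs = 0, matching y values: 0 (1 points).
  x = 13: rhs = 7, matching y values: 8, 11 (2 points).
  x = 14: rhs = 16, matching y values: 4, 15 (2 points).
  x = 15: rhs = 14, matching y values: none (0 points).
  x = 16: rhs = 7, matching y values: 8, 11 (2 points).
  x = 17: rhs = 1, matching y values: 1, 18 (2 points).
  x = 18: rhs = 2, matching y values: none (0 points).
Total affine count: 25.
Full point count |E(F_19)| = 25 + 1 = 26.
Hasse bound: |26 − (19+1)| = |6| = 6 ≤ 2√19 ≈ 8.7178 ✓.


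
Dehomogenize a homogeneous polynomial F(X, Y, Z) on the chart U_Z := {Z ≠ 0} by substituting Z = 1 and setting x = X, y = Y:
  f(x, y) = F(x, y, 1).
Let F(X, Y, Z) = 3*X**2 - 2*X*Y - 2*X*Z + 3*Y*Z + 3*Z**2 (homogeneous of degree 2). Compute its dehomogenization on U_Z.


f(x, y) = 3*x**2 - 2*x*y - 2*x + 3*y + 3

On U_Z we set Z = 1. Each monomial c·X^i·Y^j·Z^k in F becomes c·x^i·y^j·1^k = c·x^i·y^j.
Substituting Z = 1: F(X, Y, 1) = 3*x**2 - 2*x*y - 2*x + 3*y + 3.
Note: deg(f) ≤ deg(F) = 2; strict inequality happens when F is divisible by Z (lost terms).


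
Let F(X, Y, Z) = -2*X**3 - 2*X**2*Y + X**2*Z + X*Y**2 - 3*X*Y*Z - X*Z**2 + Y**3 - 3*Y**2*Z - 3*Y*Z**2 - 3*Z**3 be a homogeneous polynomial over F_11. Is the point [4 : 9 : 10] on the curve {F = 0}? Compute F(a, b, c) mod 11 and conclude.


F(4,9,10) ≡ 9 (mod 11); P is NOT on the curve.

Evaluate F(4, 9, 10) term-by-term (mod 11).
  -2*X**3 ↦ -2·64·1·1 = -128
  -2*X**2*Y ↦ -2·16·9·1 = -288
  X**2*Z ↦ 1·16·1·10 = 160
  X*Y**2 ↦ 1·4·81·1 = 324
  -3*X*Y*Z ↦ -3·4·9·10 = -1080
  -X*Z**2 ↦ -1·4·1·100 = -400
  Y**3 ↦ 1·1·729·1 = 729
  -3*Y**2*Z ↦ -3·1·81·10 = -2430
  -3*Y*Z**2 ↦ -3·1·9·100 = -2700
  -3*Z**3 ↦ -3·1·1·1000 = -3000
Sum: F(4, 9, 10) = (-128) + (-288) + (160) + (324) + (-1080) + (-400) + (729) + (-2430) + (-2700) + (-3000) = -8813.
Reducing mod 11: -8813 ≡ 9 (mod 11).
Since F(a, b, c) ≡ 9 ≠ 0 (mod 11), P does NOT lie on the curve.


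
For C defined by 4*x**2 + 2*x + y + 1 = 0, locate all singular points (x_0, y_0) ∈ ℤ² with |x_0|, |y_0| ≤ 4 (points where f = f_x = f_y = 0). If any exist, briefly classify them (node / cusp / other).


No singular points in the scanned grid; C is smooth there.

Compute partial derivatives:
  f_x = 8*x + 2.
  f_y = 1.
f_y = 1 is a nonzero constant, so f_y never vanishes: no point (x, y) can satisfy f = f_x = f_y = 0. In particular no (x, y) ∈ {−4, ..., 4}² is singular; the curve is smooth.


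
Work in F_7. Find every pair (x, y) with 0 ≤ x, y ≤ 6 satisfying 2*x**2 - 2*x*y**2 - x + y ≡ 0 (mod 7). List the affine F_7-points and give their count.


Affine F_7-points: {(0, 0), (1, 1), (1, 3), (3, 2), (3, 4), (4, 0), (4, 1), (5, 2), (5, 3)}; count = 9.

For each of the 49 pairs (x, y) ∈ F_7², evaluate f(x, y) mod 7. Record the zeros.
  x = 0: [0↦0, 1↦1, 2↦2, 3↦3, 4↦4, 5↦5, 6↦6]  zeros at y ∈ {0}
  x = 1: [0↦1, 1↦0, 2↦2, 3↦0, 4↦1, 5↦5, 6↦5]  zeros at y ∈ {1, 3}
  x = 2: [0↦6, 1↦3, 2↦6, 3↦1, 4↦2, 5↦2, 6↦1]  zeros at y ∈ ∅
  x = 3: [0↦1, 1↦3, 2↦0, 3↦6, 4↦0, 5↦3, 6↦1]  zeros at y ∈ {2, 4}
  x = 4: [0↦0, 1↦0, 2↦5, 3↦1, 4↦2, 5↦1, 6↦5]  zeros at y ∈ {0, 1}
  x = 5: [0↦3, 1↦1, 2↦0, 3↦0, 4↦1, 5↦3, 6↦6]  zeros at y ∈ {2, 3}
  x = 6: [0↦3, 1↦6, 2↦6, 3↦3, 4↦4, 5↦2, 6↦4]  zeros at y ∈ ∅
Collecting zeros: affine points = {(0, 0), (1, 1), (1, 3), (3, 2), (3, 4), (4, 0), (4, 1), (5, 2), (5, 3)}.
Total count |C(F_7)_aff| = 9.


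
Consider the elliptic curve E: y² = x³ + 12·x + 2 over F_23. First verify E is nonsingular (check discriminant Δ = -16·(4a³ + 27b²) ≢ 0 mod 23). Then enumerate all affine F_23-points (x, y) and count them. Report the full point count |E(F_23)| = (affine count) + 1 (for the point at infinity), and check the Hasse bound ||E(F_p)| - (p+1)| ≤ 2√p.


Affine points = {(0, 5), (0, 18), (5, 7), (5, 16), (8, 9), (8, 14), (10, 8), (10, 15), (11, 4), (11, 19), (13, 3), (13, 20), (14, 4), (14, 19), (16, 9), (16, 14), (17, 6), (17, 17), (18, 1), (18, 22), (20, 10), (20, 13), (21, 4), (21, 19), (22, 9), (22, 14)}; affine count = 26; |E(F_23)| = 27.

Discriminant check: Δ ∝ 4a³ + 27b² = 4·12³ + 27·2² = 4·1728 + 27·4 ≡ 5 (mod 23). Nonzero ⇒ E is nonsingular.
For each x ∈ F_23, compute rhs = x³ + 12·x + 2 mod 23, then count y ∈ F_23 with y² ≡ rhs.
  x = 0: rhs = 2, matching y values: 5, 18 (2 points).
  x = 1: rhs = 15, matching y values: none (0 points).
  x = 2: rhs = 11, matching y values: none (0 points).
  x = 3: rhs = 19, matching y values: none (0 points).
  x = 4: rhs = 22, matching y values: none (0 points).
  x = 5: rhs = 3, matching y values: 7, 16 (2 points).
  x = 6: rhs = 14, matching y values: none (0 points).
  x = 7: rhs = 15, matching y values: none (0 points).
  x = 8: rhs = 12, matching y values: 9, 14 (2 points).
  x = 9: rhs = 11, matching y values: none (0 points).
  x = 10: rhs = 18, matching y values: 8, 15 (2 points).
  x = 11: rhs = 16, matching y values: 4, 19 (2 points).
  x = 12: rhs = 11, matching y values: none (0 points).
  x = 13: rhs = 9, matching y values: 3, 20 (2 points).
  x = 14: rhs = 16, matching y values: 4, 19 (2 points).
  x = 15: rhs = 15, matching y values: none (0 points).
  x = 16: rhs = 12, matching y values: 9, 14 (2 points).
  x = 17: rhs = 13, matching y values: 6, 17 (2 points).
  x = 18: rhs = 1, matching y values: 1, 22 (2 points).
  x = 19: rhs = 5, matching y values: none (0 points).
  x = 20: rhs = 8, matching y values: 10, 13 (2 points).
  x = 21: rhs = 16, matching y values: 4, 19 (2 points).
  x = 22: rhs = 12, matching y values: 9, 14 (2 points).
Total affine count: 26.
Full point count |E(F_23)| = 26 + 1 = 27.
Hasse bound: |27 − (23+1)| = |3| = 3 ≤ 2√23 ≈ 9.5917 ✓.
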